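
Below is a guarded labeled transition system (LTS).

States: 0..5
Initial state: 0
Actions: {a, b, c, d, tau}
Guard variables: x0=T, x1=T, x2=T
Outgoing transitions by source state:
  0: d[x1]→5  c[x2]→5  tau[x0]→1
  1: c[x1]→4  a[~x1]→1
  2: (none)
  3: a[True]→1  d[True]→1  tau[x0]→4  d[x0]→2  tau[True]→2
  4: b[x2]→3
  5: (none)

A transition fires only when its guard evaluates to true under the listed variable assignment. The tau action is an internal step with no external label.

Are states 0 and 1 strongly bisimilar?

Bisimulation quotient by refinement:
  P[0] = {{0,1,2,3,4,5}}
  P[1] = {{0},{1},{2,5},{3},{4}}
Fixed point at round 2; 5 class(es).
[0]={0}  [1]={1}

Answer: NOT BISIMILAR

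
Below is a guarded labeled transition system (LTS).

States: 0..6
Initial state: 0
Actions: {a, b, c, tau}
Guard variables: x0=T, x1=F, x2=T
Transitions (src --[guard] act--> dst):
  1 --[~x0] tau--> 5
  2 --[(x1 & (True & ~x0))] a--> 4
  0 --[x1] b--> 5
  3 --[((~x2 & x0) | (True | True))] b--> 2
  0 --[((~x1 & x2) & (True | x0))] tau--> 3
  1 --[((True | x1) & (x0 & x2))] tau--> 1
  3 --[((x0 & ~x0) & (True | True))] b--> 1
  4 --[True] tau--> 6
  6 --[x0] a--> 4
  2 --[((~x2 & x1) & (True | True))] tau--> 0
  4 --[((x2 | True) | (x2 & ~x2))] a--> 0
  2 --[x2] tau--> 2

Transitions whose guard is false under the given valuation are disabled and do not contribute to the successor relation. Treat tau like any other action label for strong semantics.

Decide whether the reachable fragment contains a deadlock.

Answer: DEADLOCK-FREE

Working:
Reachable = {0,2,3}
  0: tau→3  [1 out]
  2: tau→2  [1 out]
  3: b→2  [1 out]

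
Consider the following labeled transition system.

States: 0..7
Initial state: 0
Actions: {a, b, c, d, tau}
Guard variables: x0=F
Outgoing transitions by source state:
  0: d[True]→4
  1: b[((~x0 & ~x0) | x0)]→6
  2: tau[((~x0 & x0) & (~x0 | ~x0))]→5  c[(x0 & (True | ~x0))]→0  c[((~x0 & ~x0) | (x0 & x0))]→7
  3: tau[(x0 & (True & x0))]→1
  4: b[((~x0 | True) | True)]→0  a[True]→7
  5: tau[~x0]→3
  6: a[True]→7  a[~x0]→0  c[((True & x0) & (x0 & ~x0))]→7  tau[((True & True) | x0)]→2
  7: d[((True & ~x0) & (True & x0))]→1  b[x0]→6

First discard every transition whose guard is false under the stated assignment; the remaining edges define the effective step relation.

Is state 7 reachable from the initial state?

Answer: REACHABLE

Analysis:
9 transition(s) survive guard evaluation.
Layer 0: {0}
Layer 1: {4}  now seen {0,4}
Layer 2: {7}  now seen {0,4,7}
Reachable = {0,4,7}
witness 7: d·a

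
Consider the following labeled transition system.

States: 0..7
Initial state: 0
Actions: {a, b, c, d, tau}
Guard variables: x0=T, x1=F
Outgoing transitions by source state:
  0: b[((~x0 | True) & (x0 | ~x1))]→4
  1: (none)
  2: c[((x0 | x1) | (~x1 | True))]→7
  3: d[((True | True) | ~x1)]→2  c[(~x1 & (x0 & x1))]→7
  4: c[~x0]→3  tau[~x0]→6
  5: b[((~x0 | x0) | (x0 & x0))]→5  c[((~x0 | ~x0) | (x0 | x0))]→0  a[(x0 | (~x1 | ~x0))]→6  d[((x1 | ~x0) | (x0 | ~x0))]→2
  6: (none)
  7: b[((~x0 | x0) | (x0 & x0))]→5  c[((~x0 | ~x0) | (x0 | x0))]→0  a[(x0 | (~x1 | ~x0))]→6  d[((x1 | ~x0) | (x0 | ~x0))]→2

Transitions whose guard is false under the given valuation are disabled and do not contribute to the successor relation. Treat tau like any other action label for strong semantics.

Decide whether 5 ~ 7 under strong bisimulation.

Refine partition for ~:
  π0 = {{0,1,2,3,4,5,6,7}}
  π1 = {{0},{1,4,6},{2},{3},{5,7}}
Fixed point at round 2; 5 class(es).
5∈{5,7}, 7∈{5,7}

Answer: BISIMILAR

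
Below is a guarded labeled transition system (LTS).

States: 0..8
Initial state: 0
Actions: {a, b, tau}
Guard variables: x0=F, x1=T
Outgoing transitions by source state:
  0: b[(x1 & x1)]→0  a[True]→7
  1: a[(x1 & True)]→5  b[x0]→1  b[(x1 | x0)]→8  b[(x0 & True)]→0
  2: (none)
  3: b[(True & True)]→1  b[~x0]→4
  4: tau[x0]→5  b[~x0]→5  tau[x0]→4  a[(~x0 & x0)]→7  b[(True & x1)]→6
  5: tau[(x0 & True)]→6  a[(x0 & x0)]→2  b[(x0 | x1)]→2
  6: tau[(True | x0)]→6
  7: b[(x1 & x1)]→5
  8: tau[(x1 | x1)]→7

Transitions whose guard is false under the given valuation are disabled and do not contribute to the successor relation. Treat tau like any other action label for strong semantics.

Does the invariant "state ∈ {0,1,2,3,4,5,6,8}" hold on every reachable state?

Answer: INVARIANT VIOLATED at state 7

Analysis:
Allowed set {0,1,2,3,4,5,6,8}
R = {0,2,5,7}
  0: ok
  2: ok
  5: ok
  7: outside
witness against invariant: a → 7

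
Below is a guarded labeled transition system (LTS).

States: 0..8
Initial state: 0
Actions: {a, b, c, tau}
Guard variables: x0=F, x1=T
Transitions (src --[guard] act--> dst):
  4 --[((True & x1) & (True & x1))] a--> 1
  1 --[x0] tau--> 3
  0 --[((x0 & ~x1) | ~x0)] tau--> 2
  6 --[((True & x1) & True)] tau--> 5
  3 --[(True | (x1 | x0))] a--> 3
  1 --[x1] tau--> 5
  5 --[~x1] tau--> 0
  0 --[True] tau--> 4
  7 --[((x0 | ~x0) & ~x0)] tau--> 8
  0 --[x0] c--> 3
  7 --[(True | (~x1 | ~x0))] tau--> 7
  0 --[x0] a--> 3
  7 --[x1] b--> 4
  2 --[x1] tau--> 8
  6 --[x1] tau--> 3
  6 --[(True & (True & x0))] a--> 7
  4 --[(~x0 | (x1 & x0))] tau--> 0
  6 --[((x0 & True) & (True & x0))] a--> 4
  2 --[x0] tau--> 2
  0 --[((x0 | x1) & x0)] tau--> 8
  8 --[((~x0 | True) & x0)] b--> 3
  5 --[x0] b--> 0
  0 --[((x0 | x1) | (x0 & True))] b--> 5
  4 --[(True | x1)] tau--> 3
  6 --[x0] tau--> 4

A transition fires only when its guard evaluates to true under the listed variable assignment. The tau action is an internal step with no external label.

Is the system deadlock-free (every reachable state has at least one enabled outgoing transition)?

Reach set: {0,1,2,3,4,5,8}
  0: b→5  tau→2  tau→4  [3 exit(s)]
  1: tau→5  [1 exit(s)]
  2: tau→8  [1 exit(s)]
  3: a→3  [1 exit(s)]
  4: a→1  tau→0  tau→3  [3 exit(s)]
  5: ∅  [deadlock]
  8: ∅  [deadlock]
trace reaching 5: b

Answer: DEADLOCK at state 5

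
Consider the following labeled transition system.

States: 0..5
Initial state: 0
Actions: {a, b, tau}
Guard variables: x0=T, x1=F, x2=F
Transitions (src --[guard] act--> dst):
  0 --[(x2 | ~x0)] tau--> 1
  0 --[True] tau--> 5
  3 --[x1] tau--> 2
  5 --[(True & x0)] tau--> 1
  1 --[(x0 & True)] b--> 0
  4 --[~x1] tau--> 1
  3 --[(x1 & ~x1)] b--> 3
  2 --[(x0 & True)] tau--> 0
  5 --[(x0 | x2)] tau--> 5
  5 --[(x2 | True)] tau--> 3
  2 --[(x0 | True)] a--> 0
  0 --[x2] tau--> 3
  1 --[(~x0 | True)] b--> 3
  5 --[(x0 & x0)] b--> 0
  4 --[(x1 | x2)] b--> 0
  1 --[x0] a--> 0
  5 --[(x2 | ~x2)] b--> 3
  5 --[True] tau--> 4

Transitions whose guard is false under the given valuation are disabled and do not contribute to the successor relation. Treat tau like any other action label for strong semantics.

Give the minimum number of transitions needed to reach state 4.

BFS to 4:
  L0 = {0}
  L1 = {5}
  L2 = {1,3,4}
4 enters at depth 2; path tau·tau

Answer: 2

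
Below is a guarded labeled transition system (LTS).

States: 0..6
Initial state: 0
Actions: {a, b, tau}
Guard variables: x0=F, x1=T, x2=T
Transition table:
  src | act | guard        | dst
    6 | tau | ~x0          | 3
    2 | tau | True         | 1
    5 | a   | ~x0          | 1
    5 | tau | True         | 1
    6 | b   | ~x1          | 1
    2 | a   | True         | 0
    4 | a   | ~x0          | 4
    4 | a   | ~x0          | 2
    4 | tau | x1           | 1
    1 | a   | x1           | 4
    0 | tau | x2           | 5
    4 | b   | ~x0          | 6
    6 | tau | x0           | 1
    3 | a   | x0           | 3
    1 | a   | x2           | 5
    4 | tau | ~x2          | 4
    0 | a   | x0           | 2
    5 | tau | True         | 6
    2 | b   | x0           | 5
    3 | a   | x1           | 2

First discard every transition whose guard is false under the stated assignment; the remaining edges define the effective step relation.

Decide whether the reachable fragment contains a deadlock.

Answer: DEADLOCK-FREE

Trace:
R = {0,1,2,3,4,5,6}
  0: tau→5  [deg 1]
  1: a→4  a→5  [deg 2]
  2: a→0  tau→1  [deg 2]
  3: a→2  [deg 1]
  4: a→2  a→4  b→6  tau→1  [deg 4]
  5: a→1  tau→1  tau→6  [deg 3]
  6: tau→3  [deg 1]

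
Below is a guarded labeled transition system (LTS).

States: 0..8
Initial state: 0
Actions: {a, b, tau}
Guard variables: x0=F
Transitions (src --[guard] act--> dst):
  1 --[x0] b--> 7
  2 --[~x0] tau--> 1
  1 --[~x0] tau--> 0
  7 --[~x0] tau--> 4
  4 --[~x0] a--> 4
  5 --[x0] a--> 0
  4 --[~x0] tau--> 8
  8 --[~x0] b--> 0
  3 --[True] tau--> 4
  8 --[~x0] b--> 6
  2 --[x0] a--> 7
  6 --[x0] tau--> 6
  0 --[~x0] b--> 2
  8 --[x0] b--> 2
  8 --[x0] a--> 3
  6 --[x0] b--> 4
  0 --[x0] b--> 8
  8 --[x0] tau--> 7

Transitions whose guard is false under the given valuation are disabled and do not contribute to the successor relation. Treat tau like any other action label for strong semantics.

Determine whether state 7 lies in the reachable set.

Guard filter leaves 9 enabled edge(s).
Layer 0: {0}
Layer 1: {2}  total {0,2}
Layer 2: {1}  total {0,1,2}
R = {0,1,2}

Answer: UNREACHABLE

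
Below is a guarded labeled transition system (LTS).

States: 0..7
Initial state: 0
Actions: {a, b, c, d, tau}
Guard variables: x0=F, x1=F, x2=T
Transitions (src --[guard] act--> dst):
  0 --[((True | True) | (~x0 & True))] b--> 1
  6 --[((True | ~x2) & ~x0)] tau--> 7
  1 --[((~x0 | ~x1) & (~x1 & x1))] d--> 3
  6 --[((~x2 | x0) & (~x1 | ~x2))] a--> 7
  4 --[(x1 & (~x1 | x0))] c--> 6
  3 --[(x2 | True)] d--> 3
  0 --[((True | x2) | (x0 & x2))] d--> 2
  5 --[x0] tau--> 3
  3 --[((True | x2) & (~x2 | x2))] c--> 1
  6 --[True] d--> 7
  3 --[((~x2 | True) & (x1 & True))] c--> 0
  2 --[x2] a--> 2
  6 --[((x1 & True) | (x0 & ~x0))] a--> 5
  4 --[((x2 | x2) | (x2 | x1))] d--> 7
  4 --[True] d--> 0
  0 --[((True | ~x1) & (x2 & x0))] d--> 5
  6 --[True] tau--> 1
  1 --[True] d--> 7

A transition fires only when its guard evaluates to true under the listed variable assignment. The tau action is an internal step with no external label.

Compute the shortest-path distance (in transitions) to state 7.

BFS to 7:
  L0 = {0}
  L1 = {1,2}
  L2 = {7}
7 enters at depth 2; path b·d

Answer: 2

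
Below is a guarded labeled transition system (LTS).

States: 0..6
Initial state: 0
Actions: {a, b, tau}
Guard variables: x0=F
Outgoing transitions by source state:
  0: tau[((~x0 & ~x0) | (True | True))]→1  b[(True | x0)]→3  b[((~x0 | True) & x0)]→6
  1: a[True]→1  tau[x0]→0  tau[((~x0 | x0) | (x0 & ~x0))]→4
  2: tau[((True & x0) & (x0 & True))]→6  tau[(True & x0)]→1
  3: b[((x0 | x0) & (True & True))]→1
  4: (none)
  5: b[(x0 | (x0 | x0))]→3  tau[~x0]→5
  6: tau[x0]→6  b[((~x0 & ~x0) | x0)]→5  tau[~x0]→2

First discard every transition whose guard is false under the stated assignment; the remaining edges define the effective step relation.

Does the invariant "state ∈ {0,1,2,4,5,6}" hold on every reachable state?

Answer: INVARIANT VIOLATED at state 3

Analysis:
Inv-set: {0,1,2,4,5,6}
Reachable = {0,1,3,4}
  0: ✓
  1: ✓
  3: outside
  4: ✓
counterexample path to 3: b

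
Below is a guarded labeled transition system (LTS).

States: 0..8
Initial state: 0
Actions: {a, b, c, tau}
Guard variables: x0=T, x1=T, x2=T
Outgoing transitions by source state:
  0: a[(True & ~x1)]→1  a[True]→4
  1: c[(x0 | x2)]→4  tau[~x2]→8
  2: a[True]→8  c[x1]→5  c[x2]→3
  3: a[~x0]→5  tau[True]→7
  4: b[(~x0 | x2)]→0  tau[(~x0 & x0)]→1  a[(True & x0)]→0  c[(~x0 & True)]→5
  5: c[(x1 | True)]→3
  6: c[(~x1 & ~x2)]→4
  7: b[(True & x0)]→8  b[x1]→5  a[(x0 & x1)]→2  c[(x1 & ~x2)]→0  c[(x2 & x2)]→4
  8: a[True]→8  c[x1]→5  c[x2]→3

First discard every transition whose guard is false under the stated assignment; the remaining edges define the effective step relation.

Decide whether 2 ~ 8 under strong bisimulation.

Answer: BISIMILAR

Trace:
Compute ~ classes (split until stable):
  P[0] = {{0,1,2,3,4,5,6,7,8}}
  P[1] = {{0},{1,5},{2,8},{3},{4},{6},{7}}
  P[2] = {{0},{1},{2,8},{3},{4},{5},{6},{7}}
Fixed point at round 3; 8 class(es).
[2]={2,8}  [8]={2,8}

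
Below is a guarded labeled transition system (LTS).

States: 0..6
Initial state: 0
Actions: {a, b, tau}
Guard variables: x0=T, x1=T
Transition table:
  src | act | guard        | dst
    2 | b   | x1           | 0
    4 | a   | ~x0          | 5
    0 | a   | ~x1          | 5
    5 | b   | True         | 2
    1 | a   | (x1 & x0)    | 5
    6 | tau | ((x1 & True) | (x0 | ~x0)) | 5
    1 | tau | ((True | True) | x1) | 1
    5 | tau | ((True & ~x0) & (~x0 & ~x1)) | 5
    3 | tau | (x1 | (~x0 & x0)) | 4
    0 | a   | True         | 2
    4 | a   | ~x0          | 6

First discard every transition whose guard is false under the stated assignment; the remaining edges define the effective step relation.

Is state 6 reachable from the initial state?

Answer: UNREACHABLE

Analysis:
After dropping false guards: 7 live edges.
L0 = {0}
L1 = {2}  cumulative {0,2}
Reach set: {0,2}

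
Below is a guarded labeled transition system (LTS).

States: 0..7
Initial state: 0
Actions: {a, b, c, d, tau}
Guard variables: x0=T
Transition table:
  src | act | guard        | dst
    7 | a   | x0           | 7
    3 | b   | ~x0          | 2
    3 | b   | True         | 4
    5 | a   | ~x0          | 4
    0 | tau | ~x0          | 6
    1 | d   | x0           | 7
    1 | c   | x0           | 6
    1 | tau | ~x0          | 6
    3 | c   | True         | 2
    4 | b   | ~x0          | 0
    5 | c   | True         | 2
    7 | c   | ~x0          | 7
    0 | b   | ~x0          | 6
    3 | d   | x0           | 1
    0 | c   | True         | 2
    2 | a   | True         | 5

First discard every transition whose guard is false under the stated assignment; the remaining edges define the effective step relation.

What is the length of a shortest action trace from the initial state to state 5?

Answer: 2

Analysis:
Breadth-first toward 5:
  depth 0: {0}
  depth 1: {2}
  depth 2: {5}
first hit 5 at d=2 via c·a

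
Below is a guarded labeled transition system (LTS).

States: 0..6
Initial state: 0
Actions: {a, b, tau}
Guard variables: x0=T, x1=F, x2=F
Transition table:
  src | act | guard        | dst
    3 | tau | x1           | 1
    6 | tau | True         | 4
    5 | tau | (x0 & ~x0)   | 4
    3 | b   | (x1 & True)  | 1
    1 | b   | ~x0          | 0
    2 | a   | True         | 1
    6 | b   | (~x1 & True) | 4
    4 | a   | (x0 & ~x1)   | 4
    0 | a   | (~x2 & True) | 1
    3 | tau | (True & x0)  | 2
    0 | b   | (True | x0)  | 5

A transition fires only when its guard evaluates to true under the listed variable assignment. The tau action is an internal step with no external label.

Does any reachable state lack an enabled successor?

R = {0,1,5}
  0: a→1  b→5  [2 exit(s)]
  1: ∅  [no exit]
  5: ∅  [no exit]
trace reaching 1: a

Answer: DEADLOCK at state 1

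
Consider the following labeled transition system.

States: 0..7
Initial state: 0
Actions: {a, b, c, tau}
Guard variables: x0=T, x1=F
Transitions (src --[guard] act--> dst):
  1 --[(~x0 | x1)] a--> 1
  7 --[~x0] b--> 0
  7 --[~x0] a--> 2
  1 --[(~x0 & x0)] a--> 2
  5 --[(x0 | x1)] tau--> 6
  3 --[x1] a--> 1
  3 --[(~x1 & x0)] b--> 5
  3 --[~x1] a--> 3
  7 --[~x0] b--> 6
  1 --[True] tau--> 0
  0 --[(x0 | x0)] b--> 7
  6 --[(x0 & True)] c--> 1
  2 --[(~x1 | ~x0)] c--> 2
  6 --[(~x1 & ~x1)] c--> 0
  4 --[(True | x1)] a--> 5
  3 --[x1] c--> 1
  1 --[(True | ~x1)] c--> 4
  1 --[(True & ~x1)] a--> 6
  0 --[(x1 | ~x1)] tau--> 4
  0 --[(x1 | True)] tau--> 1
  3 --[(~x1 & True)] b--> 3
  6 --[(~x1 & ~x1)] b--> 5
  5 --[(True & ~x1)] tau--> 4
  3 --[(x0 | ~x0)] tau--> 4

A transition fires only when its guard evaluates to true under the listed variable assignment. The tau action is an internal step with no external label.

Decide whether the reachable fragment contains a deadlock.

Answer: DEADLOCK at state 7

Trace:
R = {0,1,4,5,6,7}
  0: b→7  tau→1  tau→4  [deg 3]
  1: a→6  c→4  tau→0  [deg 3]
  4: a→5  [deg 1]
  5: tau→4  tau→6  [deg 2]
  6: b→5  c→0  c→1  [deg 3]
  7: ∅  [STUCK]
Path to 7: b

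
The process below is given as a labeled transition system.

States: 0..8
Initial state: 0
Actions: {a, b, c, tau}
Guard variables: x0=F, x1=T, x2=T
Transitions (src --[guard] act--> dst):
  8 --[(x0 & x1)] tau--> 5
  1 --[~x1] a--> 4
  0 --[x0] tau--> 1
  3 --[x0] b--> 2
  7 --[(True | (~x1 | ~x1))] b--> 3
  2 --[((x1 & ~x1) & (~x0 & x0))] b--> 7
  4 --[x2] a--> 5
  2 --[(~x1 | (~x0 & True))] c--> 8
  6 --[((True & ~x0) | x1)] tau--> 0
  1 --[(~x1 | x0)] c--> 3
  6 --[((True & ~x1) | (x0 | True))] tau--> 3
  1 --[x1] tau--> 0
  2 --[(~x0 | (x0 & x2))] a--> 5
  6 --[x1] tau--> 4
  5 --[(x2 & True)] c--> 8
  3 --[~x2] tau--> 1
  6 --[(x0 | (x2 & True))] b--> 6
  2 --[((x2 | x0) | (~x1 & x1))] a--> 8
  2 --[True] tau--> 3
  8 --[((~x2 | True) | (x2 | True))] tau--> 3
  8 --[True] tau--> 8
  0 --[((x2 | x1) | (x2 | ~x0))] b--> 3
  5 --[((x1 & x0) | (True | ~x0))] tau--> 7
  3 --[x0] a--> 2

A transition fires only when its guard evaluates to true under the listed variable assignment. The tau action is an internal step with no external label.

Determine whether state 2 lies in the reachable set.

Answer: UNREACHABLE

Working:
Guard filter leaves 16 enabled edge(s).
depth 0: {0}
depth 1: {3}  cumulative {0,3}
R = {0,3}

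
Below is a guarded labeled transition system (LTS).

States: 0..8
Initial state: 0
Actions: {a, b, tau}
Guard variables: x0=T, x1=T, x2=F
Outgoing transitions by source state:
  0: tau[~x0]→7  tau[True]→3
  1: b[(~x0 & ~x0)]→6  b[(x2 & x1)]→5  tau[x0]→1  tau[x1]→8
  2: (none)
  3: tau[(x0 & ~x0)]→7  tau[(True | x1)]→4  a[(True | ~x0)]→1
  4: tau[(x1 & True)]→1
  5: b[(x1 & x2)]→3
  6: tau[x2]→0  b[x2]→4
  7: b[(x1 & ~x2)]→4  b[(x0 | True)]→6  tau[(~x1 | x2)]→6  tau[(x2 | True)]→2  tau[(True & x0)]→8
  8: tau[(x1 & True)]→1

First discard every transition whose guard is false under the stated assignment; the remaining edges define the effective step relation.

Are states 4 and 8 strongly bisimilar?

Answer: BISIMILAR

Trace:
Compute ~ classes (split until stable):
  round 0: {{0,1,2,3,4,5,6,7,8}}
  round 1: {{0,1,4,8},{2,5,6},{3},{7}}
  round 2: {{0},{1,4,8},{2,5,6},{3},{7}}
Fixed point at round 3; 5 class(es).
class of 4: {1,4,8}; class of 8: {1,4,8}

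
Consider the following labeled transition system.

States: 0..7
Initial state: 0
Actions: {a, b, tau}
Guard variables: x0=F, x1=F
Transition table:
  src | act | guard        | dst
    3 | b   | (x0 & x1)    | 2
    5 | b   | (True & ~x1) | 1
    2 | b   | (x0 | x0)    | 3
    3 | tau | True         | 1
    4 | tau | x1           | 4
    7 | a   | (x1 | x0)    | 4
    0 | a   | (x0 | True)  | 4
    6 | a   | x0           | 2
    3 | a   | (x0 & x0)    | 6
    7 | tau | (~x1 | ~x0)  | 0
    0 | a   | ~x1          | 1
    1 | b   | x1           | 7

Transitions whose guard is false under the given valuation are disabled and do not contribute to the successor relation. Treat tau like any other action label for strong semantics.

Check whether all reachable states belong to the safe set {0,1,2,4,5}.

Inv-set: {0,1,2,4,5}
Reachable = {0,1,4}
  0: ✓
  1: ✓
  4: ✓

Answer: INVARIANT HOLDS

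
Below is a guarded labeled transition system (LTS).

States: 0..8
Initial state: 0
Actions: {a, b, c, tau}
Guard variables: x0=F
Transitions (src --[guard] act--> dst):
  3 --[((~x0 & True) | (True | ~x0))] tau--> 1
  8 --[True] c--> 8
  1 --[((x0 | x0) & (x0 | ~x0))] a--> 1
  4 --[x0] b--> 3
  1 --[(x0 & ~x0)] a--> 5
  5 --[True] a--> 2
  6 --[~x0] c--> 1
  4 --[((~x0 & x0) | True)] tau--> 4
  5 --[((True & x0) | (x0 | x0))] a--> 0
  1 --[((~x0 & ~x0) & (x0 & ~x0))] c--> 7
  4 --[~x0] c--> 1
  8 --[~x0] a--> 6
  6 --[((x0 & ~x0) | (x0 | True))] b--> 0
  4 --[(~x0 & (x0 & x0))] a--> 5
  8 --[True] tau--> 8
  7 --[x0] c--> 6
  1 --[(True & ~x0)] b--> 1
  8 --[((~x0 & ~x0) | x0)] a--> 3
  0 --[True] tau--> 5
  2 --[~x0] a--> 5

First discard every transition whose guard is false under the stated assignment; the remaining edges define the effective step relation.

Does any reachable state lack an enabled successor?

R = {0,2,5}
  0: tau→5  [1 exit(s)]
  2: a→5  [1 exit(s)]
  5: a→2  [1 exit(s)]

Answer: DEADLOCK-FREE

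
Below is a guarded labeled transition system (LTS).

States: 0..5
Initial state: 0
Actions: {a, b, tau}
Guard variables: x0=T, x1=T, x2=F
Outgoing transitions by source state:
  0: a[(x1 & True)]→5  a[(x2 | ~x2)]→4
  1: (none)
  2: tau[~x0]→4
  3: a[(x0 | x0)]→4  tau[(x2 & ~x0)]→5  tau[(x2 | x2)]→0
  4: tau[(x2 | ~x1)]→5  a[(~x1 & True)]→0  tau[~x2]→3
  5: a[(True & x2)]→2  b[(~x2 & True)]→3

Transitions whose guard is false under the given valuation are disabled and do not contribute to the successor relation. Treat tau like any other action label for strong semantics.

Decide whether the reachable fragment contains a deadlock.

Reachable = {0,3,4,5}
  0: a→4  a→5  [2 out]
  3: a→4  [1 out]
  4: tau→3  [1 out]
  5: b→3  [1 out]

Answer: DEADLOCK-FREE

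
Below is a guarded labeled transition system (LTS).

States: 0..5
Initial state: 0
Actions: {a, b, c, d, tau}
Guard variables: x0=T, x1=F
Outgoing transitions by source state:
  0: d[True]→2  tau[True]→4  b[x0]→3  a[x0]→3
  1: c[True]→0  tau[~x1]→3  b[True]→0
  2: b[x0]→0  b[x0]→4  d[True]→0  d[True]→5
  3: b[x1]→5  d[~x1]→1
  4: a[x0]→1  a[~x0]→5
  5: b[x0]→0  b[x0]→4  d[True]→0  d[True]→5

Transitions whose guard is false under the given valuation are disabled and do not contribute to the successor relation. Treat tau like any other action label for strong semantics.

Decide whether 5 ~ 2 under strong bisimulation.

Bisimulation quotient by refinement:
  P[0] = {{0,1,2,3,4,5}}
  P[1] = {{0},{1},{2,5},{3},{4}}
Fixed point at round 2; 5 class(es).
5∈{2,5}, 2∈{2,5}

Answer: BISIMILAR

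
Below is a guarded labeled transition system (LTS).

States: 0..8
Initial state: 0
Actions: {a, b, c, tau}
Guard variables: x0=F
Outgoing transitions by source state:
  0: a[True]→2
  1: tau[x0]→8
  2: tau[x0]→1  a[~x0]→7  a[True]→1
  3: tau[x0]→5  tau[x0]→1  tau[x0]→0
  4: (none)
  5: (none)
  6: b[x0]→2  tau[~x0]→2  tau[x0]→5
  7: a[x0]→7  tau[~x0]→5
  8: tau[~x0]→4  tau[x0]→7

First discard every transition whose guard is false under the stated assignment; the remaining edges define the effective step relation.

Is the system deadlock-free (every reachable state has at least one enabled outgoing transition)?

Answer: DEADLOCK at state 1

Analysis:
R = {0,1,2,5,7}
  0: a→2  [1 out]
  1: ∅  [STUCK]
  2: a→1  a→7  [2 out]
  5: ∅  [STUCK]
  7: tau→5  [1 out]
witness 1: a·a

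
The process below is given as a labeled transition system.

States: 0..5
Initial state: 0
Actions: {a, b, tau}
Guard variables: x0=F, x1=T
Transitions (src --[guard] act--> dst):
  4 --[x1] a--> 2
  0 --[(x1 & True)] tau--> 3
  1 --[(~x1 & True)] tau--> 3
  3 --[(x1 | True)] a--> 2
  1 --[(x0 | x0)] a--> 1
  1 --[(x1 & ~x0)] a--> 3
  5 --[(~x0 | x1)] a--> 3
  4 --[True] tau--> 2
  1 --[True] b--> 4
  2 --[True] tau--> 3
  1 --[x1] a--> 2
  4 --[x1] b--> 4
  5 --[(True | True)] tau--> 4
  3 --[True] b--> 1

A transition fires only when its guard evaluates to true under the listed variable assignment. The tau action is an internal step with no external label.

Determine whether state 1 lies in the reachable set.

After dropping false guards: 12 live edges.
depth 0: {0}
depth 1: {3}  total {0,3}
depth 2: {1,2}  total {0,1,2,3}
depth 3: {4}  total {0,1,2,3,4}
Reachable = {0,1,2,3,4}
Path to 1: tau·b

Answer: REACHABLE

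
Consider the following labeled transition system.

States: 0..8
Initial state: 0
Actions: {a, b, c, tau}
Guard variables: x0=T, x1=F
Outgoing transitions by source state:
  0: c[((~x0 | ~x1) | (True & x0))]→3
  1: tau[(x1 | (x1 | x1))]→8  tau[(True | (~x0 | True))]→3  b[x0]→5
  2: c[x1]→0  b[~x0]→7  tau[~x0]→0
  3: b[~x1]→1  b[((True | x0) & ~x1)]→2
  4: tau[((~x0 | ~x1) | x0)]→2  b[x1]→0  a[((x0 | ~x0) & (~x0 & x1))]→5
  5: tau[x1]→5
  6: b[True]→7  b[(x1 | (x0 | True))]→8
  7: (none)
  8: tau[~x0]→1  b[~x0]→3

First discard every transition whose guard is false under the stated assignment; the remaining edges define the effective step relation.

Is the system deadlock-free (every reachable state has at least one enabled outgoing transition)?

Reachable = {0,1,2,3,5}
  0: c→3  [deg 1]
  1: b→5  tau→3  [deg 2]
  2: ∅  [STUCK]
  3: b→1  b→2  [deg 2]
  5: ∅  [STUCK]
witness 2: c·b

Answer: DEADLOCK at state 2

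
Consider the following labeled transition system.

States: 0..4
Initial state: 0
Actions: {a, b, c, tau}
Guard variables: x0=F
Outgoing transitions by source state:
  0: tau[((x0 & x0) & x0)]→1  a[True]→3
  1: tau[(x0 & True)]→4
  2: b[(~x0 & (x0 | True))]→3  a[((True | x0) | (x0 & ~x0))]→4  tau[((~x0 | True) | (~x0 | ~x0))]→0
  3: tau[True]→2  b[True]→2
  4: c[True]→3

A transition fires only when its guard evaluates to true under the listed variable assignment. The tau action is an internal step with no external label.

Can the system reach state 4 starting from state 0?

Answer: REACHABLE

Working:
After dropping false guards: 7 live edges.
depth 0: {0}
depth 1: {3}  total {0,3}
depth 2: {2}  total {0,2,3}
depth 3: {4}  total {0,2,3,4}
Reach set: {0,2,3,4}
Path to 4: a·tau·a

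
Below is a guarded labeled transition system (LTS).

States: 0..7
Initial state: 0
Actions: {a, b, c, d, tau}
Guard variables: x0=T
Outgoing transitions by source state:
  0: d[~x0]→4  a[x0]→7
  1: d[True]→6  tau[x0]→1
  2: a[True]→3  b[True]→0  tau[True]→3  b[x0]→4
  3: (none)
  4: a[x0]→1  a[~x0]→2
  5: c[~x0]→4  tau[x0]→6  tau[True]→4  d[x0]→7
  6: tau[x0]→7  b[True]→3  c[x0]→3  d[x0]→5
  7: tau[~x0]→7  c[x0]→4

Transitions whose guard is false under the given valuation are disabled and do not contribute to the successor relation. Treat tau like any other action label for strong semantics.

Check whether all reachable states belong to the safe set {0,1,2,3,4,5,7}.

Inv-set: {0,1,2,3,4,5,7}
Reachable = {0,1,3,4,5,6,7}
  0: ✓
  1: ✓
  3: ✓
  4: ✓
  5: ✓
  6: outside
  7: ✓
witness against invariant: a·c·a·d → 6

Answer: INVARIANT VIOLATED at state 6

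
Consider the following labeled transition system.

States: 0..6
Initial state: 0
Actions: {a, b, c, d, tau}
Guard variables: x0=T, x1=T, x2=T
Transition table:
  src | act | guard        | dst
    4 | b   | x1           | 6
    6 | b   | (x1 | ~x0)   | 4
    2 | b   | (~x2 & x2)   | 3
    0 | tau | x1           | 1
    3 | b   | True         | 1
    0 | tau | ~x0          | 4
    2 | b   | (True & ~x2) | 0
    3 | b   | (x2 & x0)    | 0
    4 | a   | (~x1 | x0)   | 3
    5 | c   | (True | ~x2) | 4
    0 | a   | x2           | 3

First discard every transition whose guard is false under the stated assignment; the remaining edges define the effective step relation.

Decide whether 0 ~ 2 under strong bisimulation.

Answer: NOT BISIMILAR

Working:
Compute ~ classes (split until stable):
  π0 = {{0,1,2,3,4,5,6}}
  π1 = {{0},{1,2},{3,6},{4},{5}}
  π2 = {{0},{1,2},{3},{4},{5},{6}}
stable after 3 split(s): 6 block(s)
[0]={0}  [2]={1,2}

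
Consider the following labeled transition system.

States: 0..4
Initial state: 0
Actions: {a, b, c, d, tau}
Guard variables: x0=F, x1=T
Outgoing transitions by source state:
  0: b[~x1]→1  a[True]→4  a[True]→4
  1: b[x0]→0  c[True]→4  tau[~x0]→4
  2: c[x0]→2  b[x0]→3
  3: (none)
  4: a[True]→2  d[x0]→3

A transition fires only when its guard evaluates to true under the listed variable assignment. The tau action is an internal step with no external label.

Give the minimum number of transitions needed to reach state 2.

Answer: 2

Trace:
BFS to 2:
  depth 0: {0}
  depth 1: {4}
  depth 2: {2}
depth(2)=2, e.g. a·a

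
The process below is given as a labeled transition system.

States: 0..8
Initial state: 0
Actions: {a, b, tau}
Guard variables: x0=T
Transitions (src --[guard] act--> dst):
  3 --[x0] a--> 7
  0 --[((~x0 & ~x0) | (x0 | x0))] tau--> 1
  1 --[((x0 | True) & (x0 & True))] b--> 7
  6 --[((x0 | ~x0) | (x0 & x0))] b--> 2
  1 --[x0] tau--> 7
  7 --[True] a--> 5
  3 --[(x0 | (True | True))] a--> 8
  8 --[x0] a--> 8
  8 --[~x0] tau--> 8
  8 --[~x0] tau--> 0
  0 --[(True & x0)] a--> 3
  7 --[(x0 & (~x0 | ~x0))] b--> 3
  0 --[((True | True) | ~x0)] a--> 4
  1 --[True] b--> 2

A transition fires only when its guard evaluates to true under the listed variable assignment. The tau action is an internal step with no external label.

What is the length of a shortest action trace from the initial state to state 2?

Answer: 2

Analysis:
Breadth-first toward 2:
  L0 = {0}
  L1 = {1,3,4}
  L2 = {2,7,8}
first hit 2 at d=2 via tau·b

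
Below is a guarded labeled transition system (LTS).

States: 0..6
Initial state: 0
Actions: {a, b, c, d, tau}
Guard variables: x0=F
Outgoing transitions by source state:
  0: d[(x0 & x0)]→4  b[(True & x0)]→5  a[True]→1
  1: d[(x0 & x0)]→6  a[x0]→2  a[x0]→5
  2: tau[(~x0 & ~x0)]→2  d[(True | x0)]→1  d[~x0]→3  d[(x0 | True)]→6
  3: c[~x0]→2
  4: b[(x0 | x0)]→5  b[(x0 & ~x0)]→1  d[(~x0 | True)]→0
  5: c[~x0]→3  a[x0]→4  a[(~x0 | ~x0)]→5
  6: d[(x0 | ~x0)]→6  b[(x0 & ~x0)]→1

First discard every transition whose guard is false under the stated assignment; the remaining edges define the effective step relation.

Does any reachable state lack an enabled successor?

Reach set: {0,1}
  0: a→1  [1 out]
  1: ∅  [no exit]
witness 1: a

Answer: DEADLOCK at state 1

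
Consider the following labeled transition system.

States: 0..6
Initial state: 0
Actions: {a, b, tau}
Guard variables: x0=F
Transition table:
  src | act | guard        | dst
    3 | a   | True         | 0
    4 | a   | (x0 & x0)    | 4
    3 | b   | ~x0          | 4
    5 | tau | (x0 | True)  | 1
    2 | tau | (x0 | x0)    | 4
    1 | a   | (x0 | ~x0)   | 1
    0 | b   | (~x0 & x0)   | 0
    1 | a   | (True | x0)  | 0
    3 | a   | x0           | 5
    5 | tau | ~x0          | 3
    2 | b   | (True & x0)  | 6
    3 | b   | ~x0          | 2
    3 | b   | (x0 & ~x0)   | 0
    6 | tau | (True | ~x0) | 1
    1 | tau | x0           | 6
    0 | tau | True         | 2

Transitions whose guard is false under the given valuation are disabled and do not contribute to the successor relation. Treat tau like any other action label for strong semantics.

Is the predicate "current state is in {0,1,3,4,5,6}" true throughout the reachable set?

Answer: INVARIANT VIOLATED at state 2

Trace:
Safe = {0,1,3,4,5,6}
R = {0,2}
  0: safe
  2: ✗ unsafe
counterexample path to 2: tau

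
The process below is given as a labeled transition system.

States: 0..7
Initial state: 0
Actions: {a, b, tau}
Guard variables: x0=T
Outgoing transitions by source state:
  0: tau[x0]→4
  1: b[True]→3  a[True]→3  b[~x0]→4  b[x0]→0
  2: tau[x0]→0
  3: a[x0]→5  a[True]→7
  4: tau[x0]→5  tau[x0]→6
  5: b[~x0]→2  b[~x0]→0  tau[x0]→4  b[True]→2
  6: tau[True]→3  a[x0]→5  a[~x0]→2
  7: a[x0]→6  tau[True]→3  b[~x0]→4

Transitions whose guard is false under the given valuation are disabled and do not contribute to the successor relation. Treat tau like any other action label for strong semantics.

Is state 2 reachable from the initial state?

Answer: REACHABLE

Trace:
Guard filter leaves 15 enabled edge(s).
Layer 0: {0}
Layer 1: {4}  total {0,4}
Layer 2: {5,6}  total {0,4,5,6}
Layer 3: {2,3}  total {0,2,3,4,5,6}
Layer 4: {7}  total {0,2,3,4,5,6,7}
Reach set: {0,2,3,4,5,6,7}
trace reaching 2: tau·tau·b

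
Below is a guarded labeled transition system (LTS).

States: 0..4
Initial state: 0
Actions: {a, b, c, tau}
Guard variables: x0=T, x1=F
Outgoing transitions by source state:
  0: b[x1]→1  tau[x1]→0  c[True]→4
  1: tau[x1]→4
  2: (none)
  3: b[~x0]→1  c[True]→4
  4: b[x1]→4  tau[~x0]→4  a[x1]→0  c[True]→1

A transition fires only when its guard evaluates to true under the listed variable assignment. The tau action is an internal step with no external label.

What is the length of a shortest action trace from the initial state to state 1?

Layered search for 1:
  Layer 0: {0}
  Layer 1: {4}
  Layer 2: {1}
depth(1)=2, e.g. c·c

Answer: 2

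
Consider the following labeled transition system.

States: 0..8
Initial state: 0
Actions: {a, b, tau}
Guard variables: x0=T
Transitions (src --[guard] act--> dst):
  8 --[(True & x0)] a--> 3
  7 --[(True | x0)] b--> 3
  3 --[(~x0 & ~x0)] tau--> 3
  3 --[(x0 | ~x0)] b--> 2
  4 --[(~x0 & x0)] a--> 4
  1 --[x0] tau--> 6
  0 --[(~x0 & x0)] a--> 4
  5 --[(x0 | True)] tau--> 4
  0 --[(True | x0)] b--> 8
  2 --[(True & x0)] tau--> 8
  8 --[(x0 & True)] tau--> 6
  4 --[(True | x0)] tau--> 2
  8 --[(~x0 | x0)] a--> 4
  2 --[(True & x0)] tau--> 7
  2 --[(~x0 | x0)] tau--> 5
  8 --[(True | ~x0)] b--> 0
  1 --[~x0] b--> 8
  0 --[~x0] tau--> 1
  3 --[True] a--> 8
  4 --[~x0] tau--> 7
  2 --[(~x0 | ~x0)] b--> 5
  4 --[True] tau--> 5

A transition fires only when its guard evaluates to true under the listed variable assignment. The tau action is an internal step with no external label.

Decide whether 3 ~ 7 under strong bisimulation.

Answer: NOT BISIMILAR

Trace:
Refine partition for ~:
  P[0] = {{0,1,2,3,4,5,6,7,8}}
  P[1] = {{0,7},{1,2,4,5},{3},{6},{8}}
  P[2] = {{0},{1},{2},{3},{4,5},{6},{7},{8}}
  P[3] = {{0},{1},{2},{3},{4},{5},{6},{7},{8}}
stable after 4 split(s): 9 block(s)
3∈{3}, 7∈{7}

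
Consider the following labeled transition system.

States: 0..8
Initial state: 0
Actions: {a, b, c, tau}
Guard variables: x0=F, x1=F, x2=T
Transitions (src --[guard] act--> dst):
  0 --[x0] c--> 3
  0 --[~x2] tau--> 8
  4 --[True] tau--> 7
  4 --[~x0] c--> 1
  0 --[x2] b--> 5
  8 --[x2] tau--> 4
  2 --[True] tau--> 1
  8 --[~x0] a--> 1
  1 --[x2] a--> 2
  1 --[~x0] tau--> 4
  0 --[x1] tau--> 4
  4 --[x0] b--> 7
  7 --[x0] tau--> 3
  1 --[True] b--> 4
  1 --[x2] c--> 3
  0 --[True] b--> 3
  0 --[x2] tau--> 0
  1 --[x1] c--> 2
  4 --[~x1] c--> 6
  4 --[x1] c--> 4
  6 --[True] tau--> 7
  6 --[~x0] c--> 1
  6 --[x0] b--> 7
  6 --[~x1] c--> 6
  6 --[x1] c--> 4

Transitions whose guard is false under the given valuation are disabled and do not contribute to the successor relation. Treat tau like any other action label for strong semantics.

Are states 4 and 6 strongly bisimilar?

Bisimulation quotient by refinement:
  P[0] = {{0,1,2,3,4,5,6,7,8}}
  P[1] = {{0},{1},{2},{3,5,7},{4,6},{8}}
Fixed point at round 2; 6 class(es).
class of 4: {4,6}; class of 6: {4,6}

Answer: BISIMILAR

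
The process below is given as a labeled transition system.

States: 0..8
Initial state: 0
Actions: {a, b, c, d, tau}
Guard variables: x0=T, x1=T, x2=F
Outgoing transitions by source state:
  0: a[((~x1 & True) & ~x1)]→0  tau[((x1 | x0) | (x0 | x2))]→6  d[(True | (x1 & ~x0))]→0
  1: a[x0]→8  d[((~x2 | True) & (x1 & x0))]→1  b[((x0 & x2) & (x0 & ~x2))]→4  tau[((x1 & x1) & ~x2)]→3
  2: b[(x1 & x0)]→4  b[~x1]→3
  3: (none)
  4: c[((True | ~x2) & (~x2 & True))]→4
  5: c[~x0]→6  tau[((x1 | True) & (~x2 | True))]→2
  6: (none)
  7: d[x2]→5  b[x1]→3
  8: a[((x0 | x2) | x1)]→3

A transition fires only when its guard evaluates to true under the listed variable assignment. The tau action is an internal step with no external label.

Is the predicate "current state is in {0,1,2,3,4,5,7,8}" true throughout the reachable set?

Safe = {0,1,2,3,4,5,7,8}
R = {0,6}
  0: ✓
  6: outside
witness against invariant: tau → 6

Answer: INVARIANT VIOLATED at state 6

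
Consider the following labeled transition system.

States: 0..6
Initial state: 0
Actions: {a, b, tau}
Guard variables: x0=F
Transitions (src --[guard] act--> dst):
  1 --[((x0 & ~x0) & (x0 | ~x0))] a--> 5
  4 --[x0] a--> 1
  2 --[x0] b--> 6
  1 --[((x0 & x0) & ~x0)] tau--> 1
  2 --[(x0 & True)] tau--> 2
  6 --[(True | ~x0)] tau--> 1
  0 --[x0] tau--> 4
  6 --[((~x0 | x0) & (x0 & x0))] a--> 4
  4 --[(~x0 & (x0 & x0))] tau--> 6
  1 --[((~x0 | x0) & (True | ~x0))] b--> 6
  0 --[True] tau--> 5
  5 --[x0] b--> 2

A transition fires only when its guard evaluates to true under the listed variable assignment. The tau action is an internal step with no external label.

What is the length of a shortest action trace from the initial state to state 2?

Answer: UNREACHABLE

Working:
Layered search for 2:
  Layer 0: {0}
  Layer 1: {5}
2 never appears.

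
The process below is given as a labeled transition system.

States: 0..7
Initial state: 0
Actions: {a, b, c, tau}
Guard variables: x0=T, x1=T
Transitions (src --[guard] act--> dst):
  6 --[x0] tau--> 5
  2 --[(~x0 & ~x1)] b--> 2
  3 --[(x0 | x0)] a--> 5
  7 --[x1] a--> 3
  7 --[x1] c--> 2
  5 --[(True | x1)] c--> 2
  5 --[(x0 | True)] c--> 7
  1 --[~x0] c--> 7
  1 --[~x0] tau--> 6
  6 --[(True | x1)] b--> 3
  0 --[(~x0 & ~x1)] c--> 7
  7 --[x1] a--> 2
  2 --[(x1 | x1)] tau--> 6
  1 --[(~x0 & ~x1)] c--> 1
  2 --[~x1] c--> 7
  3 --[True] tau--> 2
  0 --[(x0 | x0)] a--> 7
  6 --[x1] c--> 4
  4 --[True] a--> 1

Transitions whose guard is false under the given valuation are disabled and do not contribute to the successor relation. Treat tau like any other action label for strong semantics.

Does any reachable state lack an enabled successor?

Answer: DEADLOCK at state 1

Trace:
R = {0,1,2,3,4,5,6,7}
  0: a→7  [1 exit(s)]
  1: ∅  [no exit]
  2: tau→6  [1 exit(s)]
  3: a→5  tau→2  [2 exit(s)]
  4: a→1  [1 exit(s)]
  5: c→2  c→7  [2 exit(s)]
  6: b→3  c→4  tau→5  [3 exit(s)]
  7: a→2  a→3  c→2  [3 exit(s)]
trace reaching 1: a·a·tau·c·a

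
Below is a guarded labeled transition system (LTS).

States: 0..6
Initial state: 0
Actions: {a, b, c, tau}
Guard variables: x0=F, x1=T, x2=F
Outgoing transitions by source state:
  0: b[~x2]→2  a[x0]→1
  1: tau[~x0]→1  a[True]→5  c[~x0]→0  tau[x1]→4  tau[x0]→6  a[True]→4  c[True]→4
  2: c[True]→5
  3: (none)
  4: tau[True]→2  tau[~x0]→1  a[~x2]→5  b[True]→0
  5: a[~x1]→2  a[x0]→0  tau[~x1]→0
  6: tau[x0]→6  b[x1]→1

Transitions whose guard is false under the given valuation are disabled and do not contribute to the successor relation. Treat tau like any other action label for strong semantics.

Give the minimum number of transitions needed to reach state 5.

BFS to 5:
  Layer 0: {0}
  Layer 1: {2}
  Layer 2: {5}
depth(5)=2, e.g. b·c

Answer: 2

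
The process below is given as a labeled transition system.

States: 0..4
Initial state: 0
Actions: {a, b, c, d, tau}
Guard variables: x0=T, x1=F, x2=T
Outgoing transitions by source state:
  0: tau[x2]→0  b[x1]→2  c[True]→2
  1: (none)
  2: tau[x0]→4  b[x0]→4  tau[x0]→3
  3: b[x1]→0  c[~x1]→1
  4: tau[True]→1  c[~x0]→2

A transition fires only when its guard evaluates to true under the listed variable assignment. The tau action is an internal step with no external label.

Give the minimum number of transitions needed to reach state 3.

Answer: 2

Analysis:
Layered search for 3:
  Layer 0: {0}
  Layer 1: {2}
  Layer 2: {3,4}
first hit 3 at d=2 via c·tau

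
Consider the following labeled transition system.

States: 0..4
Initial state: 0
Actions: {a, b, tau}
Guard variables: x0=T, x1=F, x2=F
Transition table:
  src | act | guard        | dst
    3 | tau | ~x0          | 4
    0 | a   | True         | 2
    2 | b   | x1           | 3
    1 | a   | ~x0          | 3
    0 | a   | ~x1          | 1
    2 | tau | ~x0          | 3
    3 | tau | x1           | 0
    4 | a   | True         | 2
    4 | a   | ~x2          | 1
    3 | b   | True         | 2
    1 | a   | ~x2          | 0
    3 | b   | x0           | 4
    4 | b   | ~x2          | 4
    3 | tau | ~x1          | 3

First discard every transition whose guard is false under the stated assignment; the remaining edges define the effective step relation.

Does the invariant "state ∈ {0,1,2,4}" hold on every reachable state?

Allowed set {0,1,2,4}
Reachable = {0,1,2}
  0: ok
  1: ok
  2: ok

Answer: INVARIANT HOLDS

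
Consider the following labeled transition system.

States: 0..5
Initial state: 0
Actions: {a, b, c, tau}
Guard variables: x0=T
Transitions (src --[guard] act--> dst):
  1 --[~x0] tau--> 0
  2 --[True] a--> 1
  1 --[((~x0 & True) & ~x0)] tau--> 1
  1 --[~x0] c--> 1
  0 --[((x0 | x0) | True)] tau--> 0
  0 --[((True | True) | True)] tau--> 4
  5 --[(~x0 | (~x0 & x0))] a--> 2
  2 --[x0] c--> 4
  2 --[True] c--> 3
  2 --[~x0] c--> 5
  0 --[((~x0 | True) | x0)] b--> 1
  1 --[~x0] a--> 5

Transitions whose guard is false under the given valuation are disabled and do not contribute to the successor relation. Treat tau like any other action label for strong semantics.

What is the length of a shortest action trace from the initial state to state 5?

Breadth-first toward 5:
  L0 = {0}
  L1 = {1,4}
5 never appears.

Answer: UNREACHABLE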